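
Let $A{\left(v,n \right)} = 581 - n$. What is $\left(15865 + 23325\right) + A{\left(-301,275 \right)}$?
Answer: $39496$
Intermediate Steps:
$\left(15865 + 23325\right) + A{\left(-301,275 \right)} = \left(15865 + 23325\right) + \left(581 - 275\right) = 39190 + \left(581 - 275\right) = 39190 + 306 = 39496$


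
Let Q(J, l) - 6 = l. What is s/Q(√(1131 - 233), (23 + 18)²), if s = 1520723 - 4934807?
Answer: -3414084/1687 ≈ -2023.8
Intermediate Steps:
Q(J, l) = 6 + l
s = -3414084
s/Q(√(1131 - 233), (23 + 18)²) = -3414084/(6 + (23 + 18)²) = -3414084/(6 + 41²) = -3414084/(6 + 1681) = -3414084/1687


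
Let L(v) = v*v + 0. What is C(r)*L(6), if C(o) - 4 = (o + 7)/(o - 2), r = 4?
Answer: 342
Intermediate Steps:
C(o) = 4 + (7 + o)/(-2 + o) (C(o) = 4 + (o + 7)/(o - 2) = 4 + (7 + o)/(-2 + o))
L(v) = v² (L(v) = v² + 0 = v²)
C(r)*L(6) = ((-1 + 5*4)/(-2 + 4))*6² = ((-1 + 20)/2)*36 = ((½)*19)*36 = (19/2)*36 = 342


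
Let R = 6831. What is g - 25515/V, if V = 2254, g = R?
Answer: 2195937/322 ≈ 6819.7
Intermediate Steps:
g = 6831
g - 25515/V = 6831 - 25515/2254 = 6831 - 1*3645/322 = 6831 - 3645/322 = 2195937/322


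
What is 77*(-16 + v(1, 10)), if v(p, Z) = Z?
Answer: -462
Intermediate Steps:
77*(-16 + v(1, 10)) = 77*(-16 + 10) = 77*(-6) = -462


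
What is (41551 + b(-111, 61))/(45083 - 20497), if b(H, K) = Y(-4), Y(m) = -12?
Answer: 41539/24586 ≈ 1.6895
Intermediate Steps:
b(H, K) = -12
(41551 + b(-111, 61))/(45083 - 20497) = (41551 - 12)/(45083 - 20497) = 41539/24586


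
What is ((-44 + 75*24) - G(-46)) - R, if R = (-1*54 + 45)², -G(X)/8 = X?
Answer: 1307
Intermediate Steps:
G(X) = -8*X
R = 81 (R = (-54 + 45)² = (-9)² = 81)
((-44 + 75*24) - G(-46)) - R = ((-44 + 75*24) - (-8)*(-46)) - 1*81 = ((-44 + 1800) - 1*368) - 81 = (1756 - 368) - 81 = 1388 - 81 = 1307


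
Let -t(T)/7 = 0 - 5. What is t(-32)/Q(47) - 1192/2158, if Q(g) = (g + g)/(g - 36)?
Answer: 359391/101426 ≈ 3.5434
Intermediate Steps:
t(T) = 35 (t(T) = -7*(0 - 5) = -7*(-5) = 35)
Q(g) = 2*g/(-36 + g) (Q(g) = (2*g)/(-36 + g) = 2*g/(-36 + g))
t(-32)/Q(47) - 1192/2158 = 35/((2*47/(-36 + 47))) - 1192/2158 = 35/((2*47/11)) - 1192*1/2158 = 35/((2*47*(1/11))) - 596/1079 = 35/(94/11) - 596/1079 = 35*(11/94) - 596/1079 = 385/94 - 596/1079 = 359391/101426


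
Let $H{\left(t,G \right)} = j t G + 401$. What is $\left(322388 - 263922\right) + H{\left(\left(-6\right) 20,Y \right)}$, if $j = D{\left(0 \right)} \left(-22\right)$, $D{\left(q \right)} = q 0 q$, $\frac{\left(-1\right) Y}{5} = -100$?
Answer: $58867$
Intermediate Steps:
$Y = 500$ ($Y = \left(-5\right) \left(-100\right) = 500$)
$D{\left(q \right)} = 0$ ($D{\left(q \right)} = 0 q = 0$)
$j = 0$ ($j = 0 \left(-22\right) = 0$)
$H{\left(t,G \right)} = 401$ ($H{\left(t,G \right)} = 0 t G + 401 = 0 G + 401 = 0 + 401 = 401$)
$\left(322388 - 263922\right) + H{\left(\left(-6\right) 20,Y \right)} = \left(322388 - 263922\right) + 401 = 58466 + 401 = 58867$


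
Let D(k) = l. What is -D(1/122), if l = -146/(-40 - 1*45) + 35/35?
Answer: -231/85 ≈ -2.7176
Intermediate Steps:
l = 231/85 (l = -146/(-40 - 45) + 35*(1/35) = -146/(-85) + 1 = -146*(-1/85) + 1 = 146/85 + 1 = 231/85 ≈ 2.7176)
D(k) = 231/85
-D(1/122) = -1*231/85 = -231/85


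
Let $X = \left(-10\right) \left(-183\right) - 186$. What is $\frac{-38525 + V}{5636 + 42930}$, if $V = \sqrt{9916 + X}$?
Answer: $- \frac{38525}{48566} + \frac{17 \sqrt{10}}{24283} \approx -0.79104$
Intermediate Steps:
$X = 1644$ ($X = 1830 - 186 = 1644$)
$V = 34 \sqrt{10}$ ($V = \sqrt{9916 + 1644} = \sqrt{11560} = 34 \sqrt{10} \approx 107.52$)
$\frac{-38525 + V}{5636 + 42930} = \frac{-38525 + 34 \sqrt{10}}{5636 + 42930} = \frac{-38525 + 34 \sqrt{10}}{48566} = \left(-38525 + 34 \sqrt{10}\right) \frac{1}{48566} = - \frac{38525}{48566} + \frac{17 \sqrt{10}}{24283}$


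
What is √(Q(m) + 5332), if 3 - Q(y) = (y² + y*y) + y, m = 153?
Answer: 2*I*√10409 ≈ 204.05*I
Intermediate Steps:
Q(y) = 3 - y - 2*y² (Q(y) = 3 - ((y² + y*y) + y) = 3 - ((y² + y²) + y) = 3 - (2*y² + y) = 3 - (y + 2*y²) = 3 + (-y - 2*y²) = 3 - y - 2*y²)
√(Q(m) + 5332) = √((3 - 1*153 - 2*153²) + 5332) = √((3 - 153 - 2*23409) + 5332) = √((3 - 153 - 46818) + 5332) = √(-46968 + 5332) = √(-41636) = 2*I*√10409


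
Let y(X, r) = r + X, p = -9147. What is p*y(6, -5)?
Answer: -9147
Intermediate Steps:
y(X, r) = X + r
p*y(6, -5) = -9147*(6 - 5) = -9147*1 = -9147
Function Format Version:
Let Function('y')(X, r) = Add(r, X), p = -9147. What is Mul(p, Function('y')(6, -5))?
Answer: -9147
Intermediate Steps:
Function('y')(X, r) = Add(X, r)
Mul(p, Function('y')(6, -5)) = Mul(-9147, Add(6, -5)) = Mul(-9147, 1) = -9147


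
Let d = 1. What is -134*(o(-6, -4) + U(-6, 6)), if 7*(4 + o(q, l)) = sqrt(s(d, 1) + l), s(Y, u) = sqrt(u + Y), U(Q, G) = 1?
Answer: 402 - 134*sqrt(-4 + sqrt(2))/7 ≈ 402.0 - 30.782*I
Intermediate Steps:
s(Y, u) = sqrt(Y + u)
o(q, l) = -4 + sqrt(l + sqrt(2))/7 (o(q, l) = -4 + sqrt(sqrt(1 + 1) + l)/7 = -4 + sqrt(sqrt(2) + l)/7 = -4 + sqrt(l + sqrt(2))/7)
-134*(o(-6, -4) + U(-6, 6)) = -134*((-4 + sqrt(-4 + sqrt(2))/7) + 1) = -134*(-3 + sqrt(-4 + sqrt(2))/7) = 402 - 134*sqrt(-4 + sqrt(2))/7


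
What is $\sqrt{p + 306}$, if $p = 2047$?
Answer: $\sqrt{2353} \approx 48.508$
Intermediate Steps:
$\sqrt{p + 306} = \sqrt{2047 + 306} = \sqrt{2353}$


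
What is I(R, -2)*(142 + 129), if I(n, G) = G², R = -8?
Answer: 1084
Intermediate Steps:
I(R, -2)*(142 + 129) = (-2)²*(142 + 129) = 4*271 = 1084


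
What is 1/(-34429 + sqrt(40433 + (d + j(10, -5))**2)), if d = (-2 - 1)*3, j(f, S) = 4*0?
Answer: -34429/1185315527 - sqrt(40514)/1185315527 ≈ -2.9216e-5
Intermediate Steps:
j(f, S) = 0
d = -9 (d = -3*3 = -9)
1/(-34429 + sqrt(40433 + (d + j(10, -5))**2)) = 1/(-34429 + sqrt(40433 + (-9 + 0)**2)) = 1/(-34429 + sqrt(40433 + (-9)**2)) = 1/(-34429 + sqrt(40433 + 81)) = 1/(-34429 + sqrt(40514))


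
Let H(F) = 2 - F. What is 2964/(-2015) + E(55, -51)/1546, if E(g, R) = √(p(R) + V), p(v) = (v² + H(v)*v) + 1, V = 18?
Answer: -228/155 + I*√83/1546 ≈ -1.471 + 0.0058929*I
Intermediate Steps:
p(v) = 1 + v² + v*(2 - v) (p(v) = (v² + (2 - v)*v) + 1 = (v² + v*(2 - v)) + 1 = 1 + v² + v*(2 - v))
E(g, R) = √(19 + 2*R) (E(g, R) = √((1 + 2*R) + 18) = √(19 + 2*R))
2964/(-2015) + E(55, -51)/1546 = 2964/(-2015) + √(19 + 2*(-51))/1546 = 2964*(-1/2015) + √(19 - 102)*(1/1546) = -228/155 + √(-83)*(1/1546) = -228/155 + (I*√83)*(1/1546) = -228/155 + I*√83/1546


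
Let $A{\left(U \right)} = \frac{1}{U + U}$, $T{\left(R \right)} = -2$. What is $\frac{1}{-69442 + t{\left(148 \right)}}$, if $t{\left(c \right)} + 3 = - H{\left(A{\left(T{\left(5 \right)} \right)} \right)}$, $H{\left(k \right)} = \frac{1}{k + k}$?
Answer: $- \frac{1}{69443} \approx -1.44 \cdot 10^{-5}$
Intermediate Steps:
$A{\left(U \right)} = \frac{1}{2 U}$
$H{\left(k \right)} = \frac{1}{2 k}$
$t{\left(c \right)} = -1$ ($t{\left(c \right)} = -3 - \frac{1}{2 \frac{1}{2 \left(-2\right)}} = -3 - \frac{1}{2 \cdot \frac{1}{2} \left(- \frac{1}{2}\right)} = -3 - \frac{1}{2 \left(- \frac{1}{4}\right)} = -3 - \frac{1}{2} \left(-4\right) = -3 - -2 = -3 + 2 = -1$)
$\frac{1}{-69442 + t{\left(148 \right)}} = \frac{1}{-69442 - 1} = \frac{1}{-69443} = - \frac{1}{69443}$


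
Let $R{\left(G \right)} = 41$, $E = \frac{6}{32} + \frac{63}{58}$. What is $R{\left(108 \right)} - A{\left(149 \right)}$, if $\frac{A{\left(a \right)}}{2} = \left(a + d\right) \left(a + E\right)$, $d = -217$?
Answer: $\frac{1187737}{58} \approx 20478.0$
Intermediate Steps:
$E = \frac{591}{464}$ ($E = 6 \cdot \frac{1}{32} + 63 \cdot \frac{1}{58} = \frac{3}{16} + \frac{63}{58} = \frac{591}{464} \approx 1.2737$)
$A{\left(a \right)} = 2 \left(-217 + a\right) \left(\frac{591}{464} + a\right)$ ($A{\left(a \right)} = 2 \left(a - 217\right) \left(a + \frac{591}{464}\right) = 2 \left(-217 + a\right) \left(\frac{591}{464} + a\right)$)
$R{\left(108 \right)} - A{\left(149 \right)} = 41 - \left(- \frac{128247}{232} + 2 \cdot 149^{2} - \frac{14914453}{232}\right) = 41 - \left(- \frac{128247}{232} + 2 \cdot 22201 - \frac{14914453}{232}\right) = 41 - \left(- \frac{128247}{232} + 44402 - \frac{14914453}{232}\right) = 41 - - \frac{1185359}{58} = 41 + \frac{1185359}{58} = \frac{1187737}{58}$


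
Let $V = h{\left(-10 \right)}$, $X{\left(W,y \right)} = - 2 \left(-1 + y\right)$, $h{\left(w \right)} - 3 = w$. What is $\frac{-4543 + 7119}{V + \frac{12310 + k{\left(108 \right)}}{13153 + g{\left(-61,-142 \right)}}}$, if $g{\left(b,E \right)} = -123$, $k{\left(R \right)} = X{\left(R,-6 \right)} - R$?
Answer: $- \frac{16782640}{39497} \approx -424.91$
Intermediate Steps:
$h{\left(w \right)} = 3 + w$
$X{\left(W,y \right)} = 2 - 2 y$
$V = -7$ ($V = 3 - 10 = -7$)
$k{\left(R \right)} = 14 - R$ ($k{\left(R \right)} = \left(2 - -12\right) - R = \left(2 + 12\right) - R = 14 - R$)
$\frac{-4543 + 7119}{V + \frac{12310 + k{\left(108 \right)}}{13153 + g{\left(-61,-142 \right)}}} = \frac{-4543 + 7119}{-7 + \frac{12310 + \left(14 - 108\right)}{13153 - 123}} = \frac{2576}{-7 + \frac{12310 + \left(14 - 108\right)}{13030}} = \frac{2576}{-7 + \left(12310 - 94\right) \frac{1}{13030}} = \frac{2576}{-7 + 12216 \cdot \frac{1}{13030}} = \frac{2576}{-7 + \frac{6108}{6515}} = \frac{2576}{- \frac{39497}{6515}} = 2576 \left(- \frac{6515}{39497}\right) = - \frac{16782640}{39497}$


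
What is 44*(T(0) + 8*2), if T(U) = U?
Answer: 704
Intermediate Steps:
44*(T(0) + 8*2) = 44*(0 + 8*2) = 44*(0 + 16) = 44*16 = 704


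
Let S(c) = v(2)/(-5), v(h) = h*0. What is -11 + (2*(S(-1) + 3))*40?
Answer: 229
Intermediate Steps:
v(h) = 0
S(c) = 0 (S(c) = 0/(-5) = 0*(-⅕) = 0)
-11 + (2*(S(-1) + 3))*40 = -11 + (2*(0 + 3))*40 = -11 + (2*3)*40 = -11 + 6*40 = -11 + 240 = 229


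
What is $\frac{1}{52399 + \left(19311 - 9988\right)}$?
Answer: $\frac{1}{61722} \approx 1.6202 \cdot 10^{-5}$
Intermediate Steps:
$\frac{1}{52399 + \left(19311 - 9988\right)} = \frac{1}{52399 + 9323} = \frac{1}{61722}$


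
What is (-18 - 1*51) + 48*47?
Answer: 2187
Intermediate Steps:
(-18 - 1*51) + 48*47 = (-18 - 51) + 2256 = -69 + 2256 = 2187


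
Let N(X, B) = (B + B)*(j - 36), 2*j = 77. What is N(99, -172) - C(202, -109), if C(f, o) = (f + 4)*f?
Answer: -42472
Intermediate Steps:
j = 77/2 (j = (½)*77 = 77/2 ≈ 38.500)
N(X, B) = 5*B (N(X, B) = (B + B)*(77/2 - 36) = (2*B)*(5/2) = 5*B)
C(f, o) = f*(4 + f) (C(f, o) = (4 + f)*f = f*(4 + f))
N(99, -172) - C(202, -109) = 5*(-172) - 202*(4 + 202) = -860 - 202*206 = -860 - 1*41612 = -860 - 41612 = -42472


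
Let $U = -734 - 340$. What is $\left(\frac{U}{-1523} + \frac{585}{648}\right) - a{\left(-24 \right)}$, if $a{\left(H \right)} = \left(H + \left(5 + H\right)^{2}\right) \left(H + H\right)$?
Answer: $\frac{1773971779}{109656} \approx 16178.0$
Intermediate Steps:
$U = -1074$
$a{\left(H \right)} = 2 H \left(H + \left(5 + H\right)^{2}\right)$ ($a{\left(H \right)} = \left(H + \left(5 + H\right)^{2}\right) 2 H = 2 H \left(H + \left(5 + H\right)^{2}\right)$)
$\left(\frac{U}{-1523} + \frac{585}{648}\right) - a{\left(-24 \right)} = \left(- \frac{1074}{-1523} + \frac{585}{648}\right) - 2 \left(-24\right) \left(-24 + \left(5 - 24\right)^{2}\right) = \left(\left(-1074\right) \left(- \frac{1}{1523}\right) + 585 \cdot \frac{1}{648}\right) - 2 \left(-24\right) \left(-24 + \left(-19\right)^{2}\right) = \left(\frac{1074}{1523} + \frac{65}{72}\right) - 2 \left(-24\right) \left(-24 + 361\right) = \frac{176323}{109656} - 2 \left(-24\right) 337 = \frac{176323}{109656} - -16176 = \frac{176323}{109656} + 16176 = \frac{1773971779}{109656}$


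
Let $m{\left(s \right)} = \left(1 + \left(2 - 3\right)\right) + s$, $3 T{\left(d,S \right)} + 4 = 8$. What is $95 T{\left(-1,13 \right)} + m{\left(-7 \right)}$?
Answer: $\frac{359}{3} \approx 119.67$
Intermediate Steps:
$T{\left(d,S \right)} = \frac{4}{3}$ ($T{\left(d,S \right)} = - \frac{4}{3} + \frac{1}{3} \cdot 8 = - \frac{4}{3} + \frac{8}{3} = \frac{4}{3}$)
$m{\left(s \right)} = s$ ($m{\left(s \right)} = \left(1 + \left(2 - 3\right)\right) + s = \left(1 - 1\right) + s = 0 + s = s$)
$95 T{\left(-1,13 \right)} + m{\left(-7 \right)} = 95 \cdot \frac{4}{3} - 7 = \frac{380}{3} - 7 = \frac{359}{3}$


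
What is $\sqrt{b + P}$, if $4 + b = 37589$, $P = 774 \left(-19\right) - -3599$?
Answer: $3 \sqrt{2942} \approx 162.72$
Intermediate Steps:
$P = -11107$ ($P = -14706 + 3599 = -11107$)
$b = 37585$ ($b = -4 + 37589 = 37585$)
$\sqrt{b + P} = \sqrt{37585 - 11107} = \sqrt{26478} = 3 \sqrt{2942}$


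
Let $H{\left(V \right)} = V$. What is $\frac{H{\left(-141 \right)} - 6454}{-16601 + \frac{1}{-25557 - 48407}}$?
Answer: $\frac{97558516}{245575273} \approx 0.39727$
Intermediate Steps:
$\frac{H{\left(-141 \right)} - 6454}{-16601 + \frac{1}{-25557 - 48407}} = \frac{-141 - 6454}{-16601 + \frac{1}{-25557 - 48407}} = - \frac{6595}{-16601 + \frac{1}{-73964}} = - \frac{6595}{-16601 - \frac{1}{73964}} = - \frac{6595}{- \frac{1227876365}{73964}} = \left(-6595\right) \left(- \frac{73964}{1227876365}\right) = \frac{97558516}{245575273}$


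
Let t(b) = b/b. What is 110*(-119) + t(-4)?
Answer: -13089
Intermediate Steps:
t(b) = 1
110*(-119) + t(-4) = 110*(-119) + 1 = -13090 + 1 = -13089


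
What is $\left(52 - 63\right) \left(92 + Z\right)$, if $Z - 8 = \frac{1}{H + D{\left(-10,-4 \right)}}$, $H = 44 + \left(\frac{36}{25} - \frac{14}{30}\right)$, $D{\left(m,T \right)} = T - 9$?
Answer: $- \frac{239875}{218} \approx -1100.3$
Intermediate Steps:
$D{\left(m,T \right)} = -9 + T$
$H = \frac{3373}{75}$ ($H = 44 + \left(36 \cdot \frac{1}{25} - \frac{7}{15}\right) = 44 + \left(\frac{36}{25} - \frac{7}{15}\right) = 44 + \frac{73}{75} = \frac{3373}{75} \approx 44.973$)
$Z = \frac{19259}{2398}$ ($Z = 8 + \frac{1}{\frac{3373}{75} - 13} = 8 + \frac{1}{\frac{2398}{75}} = 8 + \frac{75}{2398} = \frac{19259}{2398} \approx 8.0313$)
$\left(52 - 63\right) \left(92 + Z\right) = \left(52 - 63\right) \left(92 + \frac{19259}{2398}\right) = \left(-11\right) \frac{239875}{2398} = - \frac{239875}{218}$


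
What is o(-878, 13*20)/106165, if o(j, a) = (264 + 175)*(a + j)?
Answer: -271302/106165 ≈ -2.5555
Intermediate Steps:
o(j, a) = 439*a + 439*j (o(j, a) = 439*(a + j) = 439*a + 439*j)
o(-878, 13*20)/106165 = (439*(13*20) + 439*(-878))/106165 = (439*260 - 385442)*(1/106165) = (114140 - 385442)*(1/106165) = -271302*1/106165 = -271302/106165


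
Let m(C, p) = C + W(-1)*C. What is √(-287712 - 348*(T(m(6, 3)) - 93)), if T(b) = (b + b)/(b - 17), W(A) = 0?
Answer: 6*I*√856977/11 ≈ 504.94*I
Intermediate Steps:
m(C, p) = C (m(C, p) = C + 0*C = C + 0 = C)
T(b) = 2*b/(-17 + b) (T(b) = (2*b)/(-17 + b) = 2*b/(-17 + b))
√(-287712 - 348*(T(m(6, 3)) - 93)) = √(-287712 - 348*(2*6/(-17 + 6) - 93)) = √(-287712 - 348*(2*6/(-11) - 93)) = √(-287712 - 348*(2*6*(-1/11) - 93)) = √(-287712 - 348*(-12/11 - 93)) = √(-287712 - 348*(-1035/11)) = √(-287712 + 360180/11) = √(-2804652/11) = 6*I*√856977/11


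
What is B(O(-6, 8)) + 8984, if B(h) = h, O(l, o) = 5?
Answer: 8989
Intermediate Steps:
B(O(-6, 8)) + 8984 = 5 + 8984 = 8989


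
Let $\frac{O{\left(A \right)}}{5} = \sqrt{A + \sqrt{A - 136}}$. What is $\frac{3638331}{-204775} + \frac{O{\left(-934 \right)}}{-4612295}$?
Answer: $- \frac{3638331}{204775} - \frac{\sqrt{-934 + i \sqrt{1070}}}{922459} \approx -17.767 - 3.3135 \cdot 10^{-5} i$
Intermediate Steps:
$O{\left(A \right)} = 5 \sqrt{A + \sqrt{-136 + A}}$ ($O{\left(A \right)} = 5 \sqrt{A + \sqrt{A - 136}} = 5 \sqrt{A + \sqrt{-136 + A}}$)
$\frac{3638331}{-204775} + \frac{O{\left(-934 \right)}}{-4612295} = \frac{3638331}{-204775} + \frac{5 \sqrt{-934 + \sqrt{-136 - 934}}}{-4612295} = 3638331 \left(- \frac{1}{204775}\right) + 5 \sqrt{-934 + \sqrt{-1070}} \left(- \frac{1}{4612295}\right) = - \frac{3638331}{204775} + 5 \sqrt{-934 + i \sqrt{1070}} \left(- \frac{1}{4612295}\right) = - \frac{3638331}{204775} - \frac{\sqrt{-934 + i \sqrt{1070}}}{922459}$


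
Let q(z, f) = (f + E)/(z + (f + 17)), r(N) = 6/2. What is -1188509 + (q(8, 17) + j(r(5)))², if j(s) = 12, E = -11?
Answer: -58229716/49 ≈ -1.1884e+6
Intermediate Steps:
r(N) = 3 (r(N) = 6*(½) = 3)
q(z, f) = (-11 + f)/(17 + f + z) (q(z, f) = (f - 11)/(z + (f + 17)) = (-11 + f)/(z + (17 + f)) = (-11 + f)/(17 + f + z))
-1188509 + (q(8, 17) + j(r(5)))² = -1188509 + ((-11 + 17)/(17 + 17 + 8) + 12)² = -1188509 + (6/42 + 12)² = -1188509 + ((1/42)*6 + 12)² = -1188509 + (⅐ + 12)² = -1188509 + (85/7)² = -1188509 + 7225/49 = -58229716/49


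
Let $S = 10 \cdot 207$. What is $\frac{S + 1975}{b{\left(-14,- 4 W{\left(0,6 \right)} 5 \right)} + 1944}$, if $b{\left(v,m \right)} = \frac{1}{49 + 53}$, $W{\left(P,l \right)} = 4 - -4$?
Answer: $\frac{412590}{198289} \approx 2.0807$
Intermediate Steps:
$W{\left(P,l \right)} = 8$ ($W{\left(P,l \right)} = 4 + 4 = 8$)
$S = 2070$
$b{\left(v,m \right)} = \frac{1}{102}$
$\frac{S + 1975}{b{\left(-14,- 4 W{\left(0,6 \right)} 5 \right)} + 1944} = \frac{2070 + 1975}{\frac{1}{102} + 1944} = \frac{4045}{\frac{198289}{102}} = 4045 \cdot \frac{102}{198289} = \frac{412590}{198289}$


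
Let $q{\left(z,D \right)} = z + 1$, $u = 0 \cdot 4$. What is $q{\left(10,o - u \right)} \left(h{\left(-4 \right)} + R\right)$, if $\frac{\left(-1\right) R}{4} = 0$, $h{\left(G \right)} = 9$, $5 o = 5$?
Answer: $99$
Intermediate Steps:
$o = 1$ ($o = \frac{1}{5} \cdot 5 = 1$)
$R = 0$ ($R = \left(-4\right) 0 = 0$)
$u = 0$
$q{\left(z,D \right)} = 1 + z$
$q{\left(10,o - u \right)} \left(h{\left(-4 \right)} + R\right) = \left(1 + 10\right) \left(9 + 0\right) = 11 \cdot 9 = 99$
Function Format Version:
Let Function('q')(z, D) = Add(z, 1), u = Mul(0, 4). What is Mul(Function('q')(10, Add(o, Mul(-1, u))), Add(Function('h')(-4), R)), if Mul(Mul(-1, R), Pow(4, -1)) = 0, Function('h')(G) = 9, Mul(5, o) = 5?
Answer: 99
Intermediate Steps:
o = 1 (o = Mul(Rational(1, 5), 5) = 1)
R = 0 (R = Mul(-4, 0) = 0)
u = 0
Function('q')(z, D) = Add(1, z)
Mul(Function('q')(10, Add(o, Mul(-1, u))), Add(Function('h')(-4), R)) = Mul(Add(1, 10), Add(9, 0)) = Mul(11, 9) = 99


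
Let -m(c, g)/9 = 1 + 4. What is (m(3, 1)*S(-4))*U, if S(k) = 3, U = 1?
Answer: -135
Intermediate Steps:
m(c, g) = -45 (m(c, g) = -9*(1 + 4) = -9*5 = -45)
(m(3, 1)*S(-4))*U = -45*3*1 = -135*1 = -135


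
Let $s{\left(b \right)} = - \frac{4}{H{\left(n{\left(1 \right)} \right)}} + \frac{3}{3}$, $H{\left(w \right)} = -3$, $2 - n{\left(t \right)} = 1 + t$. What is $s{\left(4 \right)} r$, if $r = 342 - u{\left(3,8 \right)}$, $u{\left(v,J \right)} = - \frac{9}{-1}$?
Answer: $777$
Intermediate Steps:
$n{\left(t \right)} = 1 - t$ ($n{\left(t \right)} = 2 - \left(1 + t\right) = 1 - t$)
$u{\left(v,J \right)} = 9$ ($u{\left(v,J \right)} = \left(-9\right) \left(-1\right) = 9$)
$s{\left(b \right)} = \frac{7}{3}$ ($s{\left(b \right)} = - \frac{4}{-3} + \frac{3}{3} = \left(-4\right) \left(- \frac{1}{3}\right) + 3 \cdot \frac{1}{3} = \frac{4}{3} + 1 = \frac{7}{3}$)
$r = 333$ ($r = 342 - 9 = 333$)
$s{\left(4 \right)} r = \frac{7}{3} \cdot 333 = 777$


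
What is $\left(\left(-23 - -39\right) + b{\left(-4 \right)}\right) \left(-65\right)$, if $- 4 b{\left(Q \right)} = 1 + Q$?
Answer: $- \frac{4355}{4} \approx -1088.8$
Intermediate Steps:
$b{\left(Q \right)} = - \frac{1}{4} - \frac{Q}{4}$ ($b{\left(Q \right)} = - \frac{1 + Q}{4} = - \frac{1}{4} - \frac{Q}{4}$)
$\left(\left(-23 - -39\right) + b{\left(-4 \right)}\right) \left(-65\right) = \left(\left(-23 - -39\right) - - \frac{3}{4}\right) \left(-65\right) = \left(\left(-23 + 39\right) + \left(- \frac{1}{4} + 1\right)\right) \left(-65\right) = \left(16 + \frac{3}{4}\right) \left(-65\right) = \frac{67}{4} \left(-65\right) = - \frac{4355}{4}$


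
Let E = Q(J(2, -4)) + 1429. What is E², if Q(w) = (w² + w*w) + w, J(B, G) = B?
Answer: 2070721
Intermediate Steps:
Q(w) = w + 2*w² (Q(w) = (w² + w²) + w = 2*w² + w = w + 2*w²)
E = 1439 (E = 2*(1 + 2*2) + 1429 = 2*(1 + 4) + 1429 = 2*5 + 1429 = 10 + 1429 = 1439)
E² = 1439² = 2070721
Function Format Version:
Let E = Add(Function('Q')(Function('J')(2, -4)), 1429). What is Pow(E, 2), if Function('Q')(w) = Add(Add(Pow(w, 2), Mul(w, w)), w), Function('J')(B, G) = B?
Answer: 2070721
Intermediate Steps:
Function('Q')(w) = Add(w, Mul(2, Pow(w, 2))) (Function('Q')(w) = Add(Add(Pow(w, 2), Pow(w, 2)), w) = Add(Mul(2, Pow(w, 2)), w) = Add(w, Mul(2, Pow(w, 2))))
E = 1439 (E = Add(Mul(2, Add(1, Mul(2, 2))), 1429) = Add(Mul(2, Add(1, 4)), 1429) = Add(Mul(2, 5), 1429) = Add(10, 1429) = 1439)
Pow(E, 2) = Pow(1439, 2) = 2070721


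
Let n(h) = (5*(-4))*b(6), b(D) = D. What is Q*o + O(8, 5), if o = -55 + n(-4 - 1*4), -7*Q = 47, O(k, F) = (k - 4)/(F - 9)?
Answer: 1174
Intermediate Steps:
O(k, F) = (-4 + k)/(-9 + F)
n(h) = -120 (n(h) = (5*(-4))*6 = -20*6 = -120)
Q = -47/7 (Q = -⅐*47 = -47/7 ≈ -6.7143)
o = -175 (o = -55 - 120 = -175)
Q*o + O(8, 5) = -47/7*(-175) + (-4 + 8)/(-9 + 5) = 1175 + 4/(-4) = 1175 - ¼*4 = 1175 - 1 = 1174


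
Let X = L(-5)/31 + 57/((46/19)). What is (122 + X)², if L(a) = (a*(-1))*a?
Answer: 42598896025/2033476 ≈ 20949.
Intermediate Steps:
L(a) = -a² (L(a) = (-a)*a = -a²)
X = 32423/1426 (X = -1*(-5)²/31 + 57/((46/19)) = -1*25*(1/31) + 57/((46*(1/19))) = -25*1/31 + 57/(46/19) = -25/31 + 57*(19/46) = -25/31 + 1083/46 = 32423/1426 ≈ 22.737)
(122 + X)² = (122 + 32423/1426)² = (206395/1426)² = 42598896025/2033476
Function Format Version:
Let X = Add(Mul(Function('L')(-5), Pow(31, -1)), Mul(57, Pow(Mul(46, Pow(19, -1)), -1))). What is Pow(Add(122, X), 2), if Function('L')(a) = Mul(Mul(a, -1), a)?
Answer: Rational(42598896025, 2033476) ≈ 20949.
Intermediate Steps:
Function('L')(a) = Mul(-1, Pow(a, 2)) (Function('L')(a) = Mul(Mul(-1, a), a) = Mul(-1, Pow(a, 2)))
X = Rational(32423, 1426) (X = Add(Mul(Mul(-1, Pow(-5, 2)), Pow(31, -1)), Mul(57, Pow(Mul(46, Pow(19, -1)), -1))) = Add(Mul(Mul(-1, 25), Rational(1, 31)), Mul(57, Pow(Mul(46, Rational(1, 19)), -1))) = Add(Mul(-25, Rational(1, 31)), Mul(57, Pow(Rational(46, 19), -1))) = Add(Rational(-25, 31), Mul(57, Rational(19, 46))) = Add(Rational(-25, 31), Rational(1083, 46)) = Rational(32423, 1426) ≈ 22.737)
Pow(Add(122, X), 2) = Pow(Add(122, Rational(32423, 1426)), 2) = Pow(Rational(206395, 1426), 2) = Rational(42598896025, 2033476)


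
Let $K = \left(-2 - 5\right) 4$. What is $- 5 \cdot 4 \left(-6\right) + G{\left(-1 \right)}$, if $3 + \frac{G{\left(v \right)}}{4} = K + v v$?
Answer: $0$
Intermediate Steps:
$K = -28$ ($K = \left(-7\right) 4 = -28$)
$G{\left(v \right)} = -124 + 4 v^{2}$ ($G{\left(v \right)} = -12 + 4 \left(-28 + v v\right) = -12 + 4 \left(-28 + v^{2}\right) = -12 + \left(-112 + 4 v^{2}\right) = -124 + 4 v^{2}$)
$- 5 \cdot 4 \left(-6\right) + G{\left(-1 \right)} = - 5 \cdot 4 \left(-6\right) - \left(124 - 4 \left(-1\right)^{2}\right) = \left(-5\right) \left(-24\right) + \left(-124 + 4 \cdot 1\right) = 120 + \left(-124 + 4\right) = 120 - 120 = 0$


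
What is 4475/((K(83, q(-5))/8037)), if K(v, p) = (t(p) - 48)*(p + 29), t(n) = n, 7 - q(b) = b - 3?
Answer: -11988525/484 ≈ -24770.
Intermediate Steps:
q(b) = 10 - b (q(b) = 7 - (b - 3) = 7 - (-3 + b) = 7 + (3 - b) = 10 - b)
K(v, p) = (-48 + p)*(29 + p) (K(v, p) = (p - 48)*(p + 29) = (-48 + p)*(29 + p))
4475/((K(83, q(-5))/8037)) = 4475/(((-1392 + (10 - 1*(-5))² - 19*(10 - 1*(-5)))/8037)) = 4475/(((-1392 + (10 + 5)² - 19*(10 + 5))*(1/8037))) = 4475/(((-1392 + 15² - 19*15)*(1/8037))) = 4475/(((-1392 + 225 - 285)*(1/8037))) = 4475/((-1452*1/8037)) = 4475/(-484/2679) = 4475*(-2679/484) = -11988525/484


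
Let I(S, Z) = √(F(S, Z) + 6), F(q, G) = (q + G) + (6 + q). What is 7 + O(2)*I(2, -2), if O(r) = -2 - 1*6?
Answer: 7 - 8*√14 ≈ -22.933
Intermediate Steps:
F(q, G) = 6 + G + 2*q (F(q, G) = (G + q) + (6 + q) = 6 + G + 2*q)
I(S, Z) = √(12 + Z + 2*S) (I(S, Z) = √((6 + Z + 2*S) + 6) = √(12 + Z + 2*S))
O(r) = -8 (O(r) = -2 - 6 = -8)
7 + O(2)*I(2, -2) = 7 - 8*√(12 - 2 + 2*2) = 7 - 8*√(12 - 2 + 4) = 7 - 8*√14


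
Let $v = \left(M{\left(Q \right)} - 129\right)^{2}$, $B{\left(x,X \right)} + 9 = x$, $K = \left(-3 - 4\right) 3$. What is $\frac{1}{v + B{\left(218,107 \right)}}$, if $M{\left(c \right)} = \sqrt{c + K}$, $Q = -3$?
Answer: $\frac{i}{2 \left(258 \sqrt{6} + 8413 i\right)} \approx 5.9098 \cdot 10^{-5} + 4.4394 \cdot 10^{-6} i$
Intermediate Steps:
$K = -21$ ($K = \left(-7\right) 3 = -21$)
$B{\left(x,X \right)} = -9 + x$
$M{\left(c \right)} = \sqrt{-21 + c}$ ($M{\left(c \right)} = \sqrt{c - 21} = \sqrt{-21 + c}$)
$v = \left(-129 + 2 i \sqrt{6}\right)^{2}$ ($v = \left(\sqrt{-21 - 3} - 129\right)^{2} = \left(\sqrt{-24} - 129\right)^{2} = \left(2 i \sqrt{6} - 129\right)^{2} = \left(-129 + 2 i \sqrt{6}\right)^{2} \approx 16617.0 - 1263.9 i$)
$\frac{1}{v + B{\left(218,107 \right)}} = \frac{1}{\left(16617 - 516 i \sqrt{6}\right) + \left(-9 + 218\right)} = \frac{1}{\left(16617 - 516 i \sqrt{6}\right) + 209} = \frac{1}{16826 - 516 i \sqrt{6}}$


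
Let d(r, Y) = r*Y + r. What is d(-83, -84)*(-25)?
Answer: -172225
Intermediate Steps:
d(r, Y) = r + Y*r (d(r, Y) = Y*r + r = r + Y*r)
d(-83, -84)*(-25) = -83*(1 - 84)*(-25) = -83*(-83)*(-25) = 6889*(-25) = -172225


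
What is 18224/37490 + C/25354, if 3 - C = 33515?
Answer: -198578396/237630365 ≈ -0.83566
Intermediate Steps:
C = -33512 (C = 3 - 1*33515 = 3 - 33515 = -33512)
18224/37490 + C/25354 = 18224/37490 - 33512/25354 = 18224*(1/37490) - 33512*1/25354 = 9112/18745 - 16756/12677 = -198578396/237630365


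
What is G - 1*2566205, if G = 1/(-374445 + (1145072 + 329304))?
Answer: -2822648431854/1099931 ≈ -2.5662e+6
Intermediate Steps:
G = 1/1099931 (G = 1/(-374445 + 1474376) = 1/1099931 ≈ 9.0915e-7)
G - 1*2566205 = 1/1099931 - 1*2566205 = 1/1099931 - 2566205 = -2822648431854/1099931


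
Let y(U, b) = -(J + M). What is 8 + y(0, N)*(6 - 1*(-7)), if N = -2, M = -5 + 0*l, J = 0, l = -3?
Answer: 73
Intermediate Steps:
M = -5 (M = -5 + 0*(-3) = -5 + 0 = -5)
y(U, b) = 5 (y(U, b) = -(0 - 5) = -1*(-5) = 5)
8 + y(0, N)*(6 - 1*(-7)) = 8 + 5*(6 - 1*(-7)) = 8 + 5*(6 + 7) = 8 + 5*13 = 8 + 65 = 73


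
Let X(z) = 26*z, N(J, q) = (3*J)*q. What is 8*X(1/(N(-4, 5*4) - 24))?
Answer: -26/33 ≈ -0.78788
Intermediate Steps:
N(J, q) = 3*J*q
8*X(1/(N(-4, 5*4) - 24)) = 8*(26/(3*(-4)*(5*4) - 24)) = 8*(26/(3*(-4)*20 - 24)) = 8*(26/(-240 - 24)) = 8*(26/(-264)) = 8*(26*(-1/264)) = 8*(-13/132) = -26/33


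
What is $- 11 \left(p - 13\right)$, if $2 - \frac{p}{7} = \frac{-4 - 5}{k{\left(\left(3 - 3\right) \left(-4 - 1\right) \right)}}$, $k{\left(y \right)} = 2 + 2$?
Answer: $- \frac{737}{4} \approx -184.25$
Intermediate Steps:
$k{\left(y \right)} = 4$
$p = \frac{119}{4}$ ($p = 14 - 7 \frac{-4 - 5}{4} = 14 - 7 \left(\left(-9\right) \frac{1}{4}\right) = 14 - - \frac{63}{4} = 14 + \frac{63}{4} = \frac{119}{4} \approx 29.75$)
$- 11 \left(p - 13\right) = - 11 \left(\frac{119}{4} - 13\right) = \left(-11\right) \frac{67}{4} = - \frac{737}{4}$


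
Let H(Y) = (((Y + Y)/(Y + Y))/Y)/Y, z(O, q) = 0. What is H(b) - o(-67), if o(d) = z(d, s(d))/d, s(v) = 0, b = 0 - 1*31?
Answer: 1/961 ≈ 0.0010406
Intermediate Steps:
b = -31 (b = 0 - 31 = -31)
o(d) = 0 (o(d) = 0/d = 0)
H(Y) = Y⁻² (H(Y) = (((2*Y)/((2*Y)))/Y)/Y = (((2*Y)*(1/(2*Y)))/Y)/Y = (1/Y)/Y = 1/(Y*Y) = Y⁻²)
H(b) - o(-67) = (-31)⁻² - 1*0 = 1/961 + 0 = 1/961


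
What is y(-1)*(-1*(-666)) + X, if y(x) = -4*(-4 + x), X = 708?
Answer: 14028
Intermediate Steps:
y(x) = 16 - 4*x
y(-1)*(-1*(-666)) + X = (16 - 4*(-1))*(-1*(-666)) + 708 = (16 + 4)*666 + 708 = 20*666 + 708 = 13320 + 708 = 14028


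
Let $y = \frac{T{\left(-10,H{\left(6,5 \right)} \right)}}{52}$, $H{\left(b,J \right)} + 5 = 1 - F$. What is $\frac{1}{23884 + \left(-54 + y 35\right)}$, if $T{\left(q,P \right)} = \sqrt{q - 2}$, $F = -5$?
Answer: $\frac{3221816}{76775876015} - \frac{182 i \sqrt{3}}{76775876015} \approx 4.1964 \cdot 10^{-5} - 4.1059 \cdot 10^{-9} i$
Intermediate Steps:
$H{\left(b,J \right)} = 1$ ($H{\left(b,J \right)} = -5 + \left(1 - -5\right) = -5 + \left(1 + 5\right) = -5 + 6 = 1$)
$T{\left(q,P \right)} = \sqrt{-2 + q}$
$y = \frac{i \sqrt{3}}{26}$ ($y = \frac{\sqrt{-2 - 10}}{52} = \sqrt{-12} \cdot \frac{1}{52} = 2 i \sqrt{3} \cdot \frac{1}{52} = \frac{i \sqrt{3}}{26} \approx 0.066617 i$)
$\frac{1}{23884 + \left(-54 + y 35\right)} = \frac{1}{23884 - \left(54 - \frac{i \sqrt{3}}{26} \cdot 35\right)} = \frac{1}{23884 - \left(54 - \frac{35 i \sqrt{3}}{26}\right)} = \frac{1}{23830 + \frac{35 i \sqrt{3}}{26}}$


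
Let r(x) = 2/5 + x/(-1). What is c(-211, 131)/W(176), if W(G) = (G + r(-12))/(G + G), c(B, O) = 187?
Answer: 164560/471 ≈ 349.38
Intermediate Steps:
r(x) = 2/5 - x (r(x) = 2*(1/5) + x*(-1) = 2/5 - x)
W(G) = (62/5 + G)/(2*G) (W(G) = (G + (2/5 - 1*(-12)))/(G + G) = (G + (2/5 + 12))/((2*G)) = (G + 62/5)*(1/(2*G)) = (62/5 + G)*(1/(2*G)) = (62/5 + G)/(2*G))
c(-211, 131)/W(176) = 187/(((1/10)*(62 + 5*176)/176)) = 187/(((1/10)*(1/176)*(62 + 880))) = 187/(((1/10)*(1/176)*942)) = 187/(471/880) = 187*(880/471) = 164560/471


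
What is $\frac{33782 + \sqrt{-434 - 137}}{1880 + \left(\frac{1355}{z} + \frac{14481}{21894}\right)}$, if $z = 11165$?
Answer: $\frac{28975059652}{1613160651} + \frac{16296434 i \sqrt{571}}{30650052369} \approx 17.962 + 0.012705 i$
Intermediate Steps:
$\frac{33782 + \sqrt{-434 - 137}}{1880 + \left(\frac{1355}{z} + \frac{14481}{21894}\right)} = \frac{33782 + \sqrt{-434 - 137}}{1880 + \left(\frac{1355}{11165} + \frac{14481}{21894}\right)} = \frac{33782 + \sqrt{-571}}{1880 + \left(1355 \cdot \frac{1}{11165} + 14481 \cdot \frac{1}{21894}\right)} = \frac{33782 + i \sqrt{571}}{1880 + \left(\frac{271}{2233} + \frac{4827}{7298}\right)} = \frac{33782 + i \sqrt{571}}{1880 + \frac{12756449}{16296434}} = \frac{33782 + i \sqrt{571}}{\frac{30650052369}{16296434}} = \left(33782 + i \sqrt{571}\right) \frac{16296434}{30650052369} = \frac{28975059652}{1613160651} + \frac{16296434 i \sqrt{571}}{30650052369}$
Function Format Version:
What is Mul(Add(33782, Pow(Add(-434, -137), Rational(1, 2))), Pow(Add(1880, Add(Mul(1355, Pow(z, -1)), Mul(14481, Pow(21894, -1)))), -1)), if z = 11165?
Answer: Add(Rational(28975059652, 1613160651), Mul(Rational(16296434, 30650052369), I, Pow(571, Rational(1, 2)))) ≈ Add(17.962, Mul(0.012705, I))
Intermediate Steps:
Mul(Add(33782, Pow(Add(-434, -137), Rational(1, 2))), Pow(Add(1880, Add(Mul(1355, Pow(z, -1)), Mul(14481, Pow(21894, -1)))), -1)) = Mul(Add(33782, Pow(Add(-434, -137), Rational(1, 2))), Pow(Add(1880, Add(Mul(1355, Pow(11165, -1)), Mul(14481, Pow(21894, -1)))), -1)) = Mul(Add(33782, Pow(-571, Rational(1, 2))), Pow(Add(1880, Add(Mul(1355, Rational(1, 11165)), Mul(14481, Rational(1, 21894)))), -1)) = Mul(Add(33782, Mul(I, Pow(571, Rational(1, 2)))), Pow(Add(1880, Add(Rational(271, 2233), Rational(4827, 7298))), -1)) = Mul(Add(33782, Mul(I, Pow(571, Rational(1, 2)))), Pow(Add(1880, Rational(12756449, 16296434)), -1)) = Mul(Add(33782, Mul(I, Pow(571, Rational(1, 2)))), Pow(Rational(30650052369, 16296434), -1)) = Mul(Add(33782, Mul(I, Pow(571, Rational(1, 2)))), Rational(16296434, 30650052369)) = Add(Rational(28975059652, 1613160651), Mul(Rational(16296434, 30650052369), I, Pow(571, Rational(1, 2))))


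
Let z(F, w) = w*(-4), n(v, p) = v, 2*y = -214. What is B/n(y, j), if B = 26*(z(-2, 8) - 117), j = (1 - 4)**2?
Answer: 3874/107 ≈ 36.206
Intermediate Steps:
y = -107 (y = (1/2)*(-214) = -107)
j = 9 (j = (-3)**2 = 9)
z(F, w) = -4*w
B = -3874 (B = 26*(-4*8 - 117) = 26*(-32 - 117) = 26*(-149) = -3874)
B/n(y, j) = -3874/(-107) = -3874*(-1/107) = 3874/107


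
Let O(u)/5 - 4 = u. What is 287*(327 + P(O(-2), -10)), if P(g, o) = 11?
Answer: 97006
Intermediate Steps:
O(u) = 20 + 5*u
287*(327 + P(O(-2), -10)) = 287*(327 + 11) = 287*338 = 97006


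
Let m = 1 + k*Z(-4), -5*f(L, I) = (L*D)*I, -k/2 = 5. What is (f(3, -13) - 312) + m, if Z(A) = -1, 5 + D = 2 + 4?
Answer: -1466/5 ≈ -293.20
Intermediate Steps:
k = -10 (k = -2*5 = -10)
D = 1 (D = -5 + (2 + 4) = -5 + 6 = 1)
f(L, I) = -I*L/5 (f(L, I) = -L*1*I/5 = -L*I/5 = -I*L/5)
m = 11 (m = 1 - 10*(-1) = 1 + 10 = 11)
(f(3, -13) - 312) + m = (-1/5*(-13)*3 - 312) + 11 = (39/5 - 312) + 11 = -1521/5 + 11 = -1466/5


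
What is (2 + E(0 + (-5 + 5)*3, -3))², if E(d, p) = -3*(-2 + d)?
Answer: 64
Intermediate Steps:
E(d, p) = 6 - 3*d
(2 + E(0 + (-5 + 5)*3, -3))² = (2 + (6 - 3*(0 + (-5 + 5)*3)))² = (2 + (6 - 3*(0 + 0*3)))² = (2 + (6 - 3*(0 + 0)))² = (2 + (6 - 3*0))² = (2 + (6 + 0))² = (2 + 6)² = 8² = 64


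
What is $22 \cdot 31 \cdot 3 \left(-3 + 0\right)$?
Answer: $-6138$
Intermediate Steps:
$22 \cdot 31 \cdot 3 \left(-3 + 0\right) = 682 \cdot 3 \left(-3\right) = 682 \left(-9\right) = -6138$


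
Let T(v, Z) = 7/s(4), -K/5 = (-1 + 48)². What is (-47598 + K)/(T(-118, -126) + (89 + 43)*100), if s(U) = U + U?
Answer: -469144/105607 ≈ -4.4424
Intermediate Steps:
s(U) = 2*U
K = -11045 (K = -5*(-1 + 48)² = -5*47² = -5*2209 = -11045)
T(v, Z) = 7/8 (T(v, Z) = 7/(2*4) = 7/8)
(-47598 + K)/(T(-118, -126) + (89 + 43)*100) = (-47598 - 11045)/(7/8 + (89 + 43)*100) = -58643/(7/8 + 132*100) = -58643/(7/8 + 13200) = -58643/105607/8 = -58643*8/105607 = -469144/105607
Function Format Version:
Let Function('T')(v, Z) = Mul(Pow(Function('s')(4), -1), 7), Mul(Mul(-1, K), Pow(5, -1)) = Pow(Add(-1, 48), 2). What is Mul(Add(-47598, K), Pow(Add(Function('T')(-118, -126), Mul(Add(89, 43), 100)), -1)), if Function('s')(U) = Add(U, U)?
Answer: Rational(-469144, 105607) ≈ -4.4424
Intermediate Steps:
Function('s')(U) = Mul(2, U)
K = -11045 (K = Mul(-5, Pow(Add(-1, 48), 2)) = Mul(-5, Pow(47, 2)) = Mul(-5, 2209) = -11045)
Function('T')(v, Z) = Rational(7, 8) (Function('T')(v, Z) = Mul(Pow(Mul(2, 4), -1), 7) = Mul(Pow(8, -1), 7) = Mul(Rational(1, 8), 7) = Rational(7, 8))
Mul(Add(-47598, K), Pow(Add(Function('T')(-118, -126), Mul(Add(89, 43), 100)), -1)) = Mul(Add(-47598, -11045), Pow(Add(Rational(7, 8), Mul(Add(89, 43), 100)), -1)) = Mul(-58643, Pow(Add(Rational(7, 8), Mul(132, 100)), -1)) = Mul(-58643, Pow(Add(Rational(7, 8), 13200), -1)) = Mul(-58643, Pow(Rational(105607, 8), -1)) = Mul(-58643, Rational(8, 105607)) = Rational(-469144, 105607)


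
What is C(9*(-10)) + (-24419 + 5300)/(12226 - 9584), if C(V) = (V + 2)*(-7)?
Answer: 1608353/2642 ≈ 608.76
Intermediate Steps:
C(V) = -14 - 7*V (C(V) = (2 + V)*(-7) = -14 - 7*V)
C(9*(-10)) + (-24419 + 5300)/(12226 - 9584) = (-14 - 63*(-10)) + (-24419 + 5300)/(12226 - 9584) = (-14 - 7*(-90)) - 19119/2642 = (-14 + 630) - 19119*1/2642 = 616 - 19119/2642 = 1608353/2642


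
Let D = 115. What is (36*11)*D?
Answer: 45540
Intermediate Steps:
(36*11)*D = (36*11)*115 = 396*115 = 45540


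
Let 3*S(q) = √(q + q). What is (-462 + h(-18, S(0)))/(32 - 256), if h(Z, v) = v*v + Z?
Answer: 15/7 ≈ 2.1429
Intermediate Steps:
S(q) = √2*√q/3 (S(q) = √(q + q)/3 = √(2*q)/3 = (√2*√q)/3 = √2*√q/3)
h(Z, v) = Z + v² (h(Z, v) = v² + Z = Z + v²)
(-462 + h(-18, S(0)))/(32 - 256) = (-462 + (-18 + (√2*√0/3)²))/(32 - 256) = (-462 + (-18 + ((⅓)*√2*0)²))/(-224) = (-462 + (-18 + 0²))*(-1/224) = (-462 + (-18 + 0))*(-1/224) = (-462 - 18)*(-1/224) = -480*(-1/224) = 15/7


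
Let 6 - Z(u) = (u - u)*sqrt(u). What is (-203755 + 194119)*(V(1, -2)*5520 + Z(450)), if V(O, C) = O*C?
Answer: 106323624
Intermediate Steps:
V(O, C) = C*O
Z(u) = 6 (Z(u) = 6 - (u - u)*sqrt(u) = 6 - 0*sqrt(u) = 6 - 1*0 = 6 + 0 = 6)
(-203755 + 194119)*(V(1, -2)*5520 + Z(450)) = (-203755 + 194119)*(-2*1*5520 + 6) = -9636*(-2*5520 + 6) = -9636*(-11040 + 6) = -9636*(-11034) = 106323624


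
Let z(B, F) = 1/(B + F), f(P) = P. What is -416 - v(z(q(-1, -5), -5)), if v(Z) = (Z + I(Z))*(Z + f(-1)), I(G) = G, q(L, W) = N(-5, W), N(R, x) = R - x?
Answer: -10412/25 ≈ -416.48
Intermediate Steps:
q(L, W) = -5 - W
v(Z) = 2*Z*(-1 + Z) (v(Z) = (Z + Z)*(Z - 1) = (2*Z)*(-1 + Z) = 2*Z*(-1 + Z))
-416 - v(z(q(-1, -5), -5)) = -416 - 2*(-1 + 1/((-5 - 1*(-5)) - 5))/((-5 - 1*(-5)) - 5) = -416 - 2*(-1 + 1/((-5 + 5) - 5))/((-5 + 5) - 5) = -416 - 2*(-1 + 1/(0 - 5))/(0 - 5) = -416 - 2*(-1 + 1/(-5))/(-5) = -416 - 2*(-1)*(-1 - 1/5)/5 = -416 - 2*(-1)*(-6)/(5*5) = -416 - 1*12/25 = -416 - 12/25 = -10412/25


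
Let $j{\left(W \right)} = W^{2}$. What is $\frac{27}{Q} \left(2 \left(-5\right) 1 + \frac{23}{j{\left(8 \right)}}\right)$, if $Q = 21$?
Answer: $- \frac{5553}{448} \approx -12.395$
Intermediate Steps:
$\frac{27}{Q} \left(2 \left(-5\right) 1 + \frac{23}{j{\left(8 \right)}}\right) = \frac{27}{21} \left(2 \left(-5\right) 1 + \frac{23}{8^{2}}\right) = 27 \cdot \frac{1}{21} \left(\left(-10\right) 1 + \frac{23}{64}\right) = \frac{9 \left(-10 + 23 \cdot \frac{1}{64}\right)}{7} = \frac{9 \left(-10 + \frac{23}{64}\right)}{7} = \frac{9}{7} \left(- \frac{617}{64}\right) = - \frac{5553}{448}$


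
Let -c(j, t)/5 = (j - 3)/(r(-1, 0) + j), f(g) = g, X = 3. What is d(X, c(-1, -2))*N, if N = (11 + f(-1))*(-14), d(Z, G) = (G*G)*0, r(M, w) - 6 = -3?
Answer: 0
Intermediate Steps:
r(M, w) = 3 (r(M, w) = 6 - 3 = 3)
c(j, t) = -5*(-3 + j)/(3 + j) (c(j, t) = -5*(j - 3)/(3 + j) = -5*(-3 + j)/(3 + j))
d(Z, G) = 0 (d(Z, G) = G²*0 = 0)
N = -140 (N = (11 - 1)*(-14) = 10*(-14) = -140)
d(X, c(-1, -2))*N = 0*(-140) = 0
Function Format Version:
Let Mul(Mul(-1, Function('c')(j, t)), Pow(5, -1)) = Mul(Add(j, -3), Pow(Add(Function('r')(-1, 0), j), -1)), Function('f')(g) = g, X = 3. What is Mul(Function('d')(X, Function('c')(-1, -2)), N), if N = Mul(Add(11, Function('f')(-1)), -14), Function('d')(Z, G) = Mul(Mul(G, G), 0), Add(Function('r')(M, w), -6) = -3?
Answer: 0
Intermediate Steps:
Function('r')(M, w) = 3 (Function('r')(M, w) = Add(6, -3) = 3)
Function('c')(j, t) = Mul(-5, Pow(Add(3, j), -1), Add(-3, j)) (Function('c')(j, t) = Mul(-5, Mul(Add(j, -3), Pow(Add(3, j), -1))) = Mul(-5, Mul(Add(-3, j), Pow(Add(3, j), -1))) = Mul(-5, Mul(Pow(Add(3, j), -1), Add(-3, j))) = Mul(-5, Pow(Add(3, j), -1), Add(-3, j)))
Function('d')(Z, G) = 0 (Function('d')(Z, G) = Mul(Pow(G, 2), 0) = 0)
N = -140 (N = Mul(Add(11, -1), -14) = Mul(10, -14) = -140)
Mul(Function('d')(X, Function('c')(-1, -2)), N) = Mul(0, -140) = 0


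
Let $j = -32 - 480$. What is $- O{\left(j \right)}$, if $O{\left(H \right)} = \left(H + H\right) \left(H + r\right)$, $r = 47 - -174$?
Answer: $-297984$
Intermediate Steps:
$r = 221$ ($r = 47 + 174 = 221$)
$j = -512$
$O{\left(H \right)} = 2 H \left(221 + H\right)$ ($O{\left(H \right)} = \left(H + H\right) \left(H + 221\right) = 2 H \left(221 + H\right)$)
$- O{\left(j \right)} = - 2 \left(-512\right) \left(221 - 512\right) = - 2 \left(-512\right) \left(-291\right) = \left(-1\right) 297984 = -297984$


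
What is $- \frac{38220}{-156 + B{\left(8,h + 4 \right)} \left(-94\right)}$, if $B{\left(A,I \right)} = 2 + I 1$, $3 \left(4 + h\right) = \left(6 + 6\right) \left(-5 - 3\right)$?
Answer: $- \frac{3185}{222} \approx -14.347$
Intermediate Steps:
$h = -36$ ($h = -4 + \frac{\left(6 + 6\right) \left(-5 - 3\right)}{3} = -4 + \frac{12 \left(-8\right)}{3} = -4 + \frac{1}{3} \left(-96\right) = -4 - 32 = -36$)
$B{\left(A,I \right)} = 2 + I$
$- \frac{38220}{-156 + B{\left(8,h + 4 \right)} \left(-94\right)} = - \frac{38220}{-156 + \left(2 + \left(-36 + 4\right)\right) \left(-94\right)} = - \frac{38220}{-156 + \left(2 - 32\right) \left(-94\right)} = - \frac{38220}{-156 - -2820} = - \frac{38220}{-156 + 2820} = - \frac{38220}{2664} = \left(-38220\right) \frac{1}{2664} = - \frac{3185}{222}$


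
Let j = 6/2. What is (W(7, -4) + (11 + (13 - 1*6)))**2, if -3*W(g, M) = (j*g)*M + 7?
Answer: 17161/9 ≈ 1906.8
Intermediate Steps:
j = 3 (j = 6*(1/2) = 3)
W(g, M) = -7/3 - M*g (W(g, M) = -((3*g)*M + 7)/3 = -(3*M*g + 7)/3 = -(7 + 3*M*g)/3 = -7/3 - M*g)
(W(7, -4) + (11 + (13 - 1*6)))**2 = ((-7/3 - 1*(-4)*7) + (11 + (13 - 1*6)))**2 = ((-7/3 + 28) + (11 + (13 - 6)))**2 = (77/3 + (11 + 7))**2 = (77/3 + 18)**2 = (131/3)**2 = 17161/9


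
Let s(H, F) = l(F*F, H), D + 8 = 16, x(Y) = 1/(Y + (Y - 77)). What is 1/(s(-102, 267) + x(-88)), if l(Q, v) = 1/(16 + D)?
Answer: 6072/229 ≈ 26.515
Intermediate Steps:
x(Y) = 1/(-77 + 2*Y) (x(Y) = 1/(Y + (-77 + Y)) = 1/(-77 + 2*Y))
D = 8 (D = -8 + 16 = 8)
l(Q, v) = 1/24 (l(Q, v) = 1/(16 + 8) = 1/24)
s(H, F) = 1/24
1/(s(-102, 267) + x(-88)) = 1/(1/24 + 1/(-77 + 2*(-88))) = 1/(1/24 + 1/(-77 - 176)) = 1/(1/24 + 1/(-253)) = 1/(1/24 - 1/253) = 1/(229/6072) = 6072/229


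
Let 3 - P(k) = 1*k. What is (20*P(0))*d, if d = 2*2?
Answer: 240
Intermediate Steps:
P(k) = 3 - k
d = 4
(20*P(0))*d = (20*(3 - 1*0))*4 = (20*(3 + 0))*4 = (20*3)*4 = 60*4 = 240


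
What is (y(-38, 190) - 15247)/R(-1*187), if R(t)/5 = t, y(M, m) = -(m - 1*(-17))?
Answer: 15454/935 ≈ 16.528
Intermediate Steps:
y(M, m) = -17 - m (y(M, m) = -(m + 17) = -(17 + m) = -17 - m)
R(t) = 5*t
(y(-38, 190) - 15247)/R(-1*187) = ((-17 - 1*190) - 15247)/((5*(-1*187))) = ((-17 - 190) - 15247)/((5*(-187))) = (-207 - 15247)/(-935) = -15454*(-1/935) = 15454/935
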